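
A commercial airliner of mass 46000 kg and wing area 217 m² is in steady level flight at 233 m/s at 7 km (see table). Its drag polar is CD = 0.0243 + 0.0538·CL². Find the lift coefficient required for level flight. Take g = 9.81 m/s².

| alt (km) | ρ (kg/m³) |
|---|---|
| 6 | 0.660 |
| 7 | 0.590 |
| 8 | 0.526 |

CL = 0.13

At 7 km, from the table: ρ = 0.590 kg/m³.
Level flight ⇒ L = W = m·g = 46000 × 9.81 = 4.5126×10^5 N.
Dynamic pressure q = 0.5 × 0.59 × 233² = 16020 Pa.
CL = W/(q·S) = 4.5126×10^5 / (16020 × 217) = 0.1298.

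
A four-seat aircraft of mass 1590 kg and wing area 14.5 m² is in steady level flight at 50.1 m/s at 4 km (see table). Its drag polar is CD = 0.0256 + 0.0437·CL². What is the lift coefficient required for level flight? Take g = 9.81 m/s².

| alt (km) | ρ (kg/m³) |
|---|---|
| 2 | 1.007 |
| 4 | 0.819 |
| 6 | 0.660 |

CL = 1.05

At 4 km, from the table: ρ = 0.819 kg/m³.
Level flight ⇒ L = W = m·g = 1590 × 9.81 = 15598 N.
q = ½ρv² = ½ × 0.819 × 50.1² = 1028 Pa.
Required CL = L/(qS) = 15598/(1028·14.5) = 1.047.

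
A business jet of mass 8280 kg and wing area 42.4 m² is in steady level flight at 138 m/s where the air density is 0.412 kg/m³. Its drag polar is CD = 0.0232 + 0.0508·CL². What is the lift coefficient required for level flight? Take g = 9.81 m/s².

Level flight ⇒ L = W = m·g = 8280 × 9.81 = 81227 N.
q = ½ρv² = ½ × 0.412 × 138² = 3923 Pa.
CL = 2W/(ρv²S) = 2×81227/(0.412×138²×42.4) = 0.4883.

CL = 0.488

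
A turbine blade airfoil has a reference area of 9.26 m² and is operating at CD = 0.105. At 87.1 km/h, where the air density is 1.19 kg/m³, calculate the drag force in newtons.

D = 339 N

Convert speed: v = 87.1 km/h ÷ 3.6 = 24.19 m/s.
D = ½ρv²S·CD = ½ × 1.19 × 24.19² × 9.26 × 0.105 = 339 N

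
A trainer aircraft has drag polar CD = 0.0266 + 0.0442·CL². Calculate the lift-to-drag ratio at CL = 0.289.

L/D = 9.54

CD = 0.0266 + 0.0442 × 0.289² = 0.03029
L/D = CL/CD = 0.289 / 0.03029 = 9.54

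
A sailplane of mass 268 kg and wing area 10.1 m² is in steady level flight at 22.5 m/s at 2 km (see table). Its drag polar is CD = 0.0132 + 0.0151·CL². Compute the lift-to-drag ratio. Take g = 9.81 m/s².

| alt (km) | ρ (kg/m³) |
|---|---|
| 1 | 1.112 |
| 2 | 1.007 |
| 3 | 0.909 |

At 2 km, from the table: ρ = 1.007 kg/m³.
Weight W = mg = 268 × 9.81 = 2629.1 N; in level flight L = W.
q = ½ρv² = ½ × 1.007 × 22.5² = 254.9 Pa.
Required CL = L/(qS) = 2629.1/(254.9·10.1) = 1.021.
CD = 0.0132 + 0.0151 × 1.021² = 0.02895.
L/D = CL/CD = 1.021 / 0.02895 = 35.3

L/D = 35.3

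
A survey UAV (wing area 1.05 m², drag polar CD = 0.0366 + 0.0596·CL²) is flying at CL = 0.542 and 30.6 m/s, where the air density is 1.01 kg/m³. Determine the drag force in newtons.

CD = 0.0366 + 0.0596 × 0.542² = 0.05411
D = ½ρv²S·CD = ½ × 1.01 × 30.6² × 1.05 × 0.05411 = 26.9 N

D = 26.9 N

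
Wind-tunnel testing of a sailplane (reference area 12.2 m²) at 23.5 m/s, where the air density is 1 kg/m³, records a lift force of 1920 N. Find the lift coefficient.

From L = ½ρv²S·CL, rearranging gives CL = 2L/(ρv²S).
CL = 2 × 1920 / (1 × 23.5² × 12.2) = 0.57

CL = 0.57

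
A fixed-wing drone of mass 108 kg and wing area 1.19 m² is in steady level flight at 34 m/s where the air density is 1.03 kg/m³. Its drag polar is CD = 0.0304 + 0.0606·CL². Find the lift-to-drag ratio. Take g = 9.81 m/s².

In steady level flight, lift balances weight: W = mg = 108 × 9.81 = 1059.5 N.
q = ½ρv² = ½ × 1.03 × 34² = 595.3 Pa.
CL = W/(q·S) = 1059.5 / (595.3 × 1.19) = 1.495.
CD = 0.0304 + 0.0606 × 1.495² = 0.1659.
L/D = CL/CD = 1.495 / 0.1659 = 9.01

L/D = 9.01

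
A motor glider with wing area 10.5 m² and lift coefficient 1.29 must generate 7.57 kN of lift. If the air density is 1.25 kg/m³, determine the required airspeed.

L = ½ρv²S·CL ⇒ v = √(2L/(ρ·S·CL))
v = √(2 × 7570 / (1.25 × 10.5 × 1.29)) = √894.2 = 29.9 m/s

v = 29.9 m/s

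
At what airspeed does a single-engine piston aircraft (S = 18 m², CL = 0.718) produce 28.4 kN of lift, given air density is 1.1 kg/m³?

L = ½ρv²S·CL ⇒ v = √(2L/(ρ·S·CL))
v = √(2 × 28400 / (1.1 × 18 × 0.718)) = √3995 = 63.2 m/s

v = 63.2 m/s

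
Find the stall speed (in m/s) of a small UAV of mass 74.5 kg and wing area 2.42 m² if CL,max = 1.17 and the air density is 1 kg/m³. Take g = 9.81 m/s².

V_stall = 22.7 m/s

At stall, lift equals weight: L = W = m·g = 74.5 × 9.81 = 730.8 N.
V_stall = √(2W/(ρ·S·CL,max)) = √(2 × 730.8 / (1 × 2.42 × 1.17))
V_stall = √516.2 = 22.7 m/s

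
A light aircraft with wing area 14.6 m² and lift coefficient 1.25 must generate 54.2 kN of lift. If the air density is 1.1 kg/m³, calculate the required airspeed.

L = ½ρv²S·CL ⇒ v = √(2L/(ρ·S·CL))
v = √(2 × 54200 / (1.1 × 14.6 × 1.25)) = √5400 = 73.5 m/s

v = 73.5 m/s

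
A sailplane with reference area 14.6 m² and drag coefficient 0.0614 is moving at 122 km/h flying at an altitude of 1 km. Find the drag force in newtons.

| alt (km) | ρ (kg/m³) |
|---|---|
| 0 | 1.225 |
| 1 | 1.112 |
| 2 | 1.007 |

At 1 km, from the table: ρ = 1.112 kg/m³.
Convert speed: v = 122 km/h ÷ 3.6 = 33.89 m/s.
Dynamic pressure q = ½ρv² = ½ × 1.112 × 33.89² = 638.5 Pa.
D = q·S·CD = 638.5 × 14.6 × 0.0614 = 572 N

D = 572 N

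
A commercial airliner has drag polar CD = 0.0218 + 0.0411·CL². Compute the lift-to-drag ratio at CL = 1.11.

CD = 0.0218 + 0.0411 × 1.11² = 0.07244
L/D = CL/CD = 1.11 / 0.07244 = 15.3

L/D = 15.3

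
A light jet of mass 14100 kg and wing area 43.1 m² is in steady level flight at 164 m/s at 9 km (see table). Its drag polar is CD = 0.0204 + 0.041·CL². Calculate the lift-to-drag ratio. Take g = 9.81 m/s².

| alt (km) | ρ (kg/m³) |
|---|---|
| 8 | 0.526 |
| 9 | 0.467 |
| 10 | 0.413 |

L/D = 16.4

At 9 km, from the table: ρ = 0.467 kg/m³.
Level flight ⇒ L = W = m·g = 14100 × 9.81 = 1.3832×10^5 N.
Dynamic pressure q = 0.5 × 0.467 × 164² = 6280 Pa.
CL = 2W/(ρv²S) = 2×1.3832×10^5/(0.467×164²×43.1) = 0.511.
CD = 0.0204 + 0.041 × 0.511² = 0.03111.
L/D = CL/CD = 0.511 / 0.03111 = 16.4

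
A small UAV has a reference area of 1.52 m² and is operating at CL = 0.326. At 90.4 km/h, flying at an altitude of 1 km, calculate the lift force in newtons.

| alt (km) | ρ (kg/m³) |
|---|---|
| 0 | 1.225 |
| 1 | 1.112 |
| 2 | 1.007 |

At 1 km, from the table: ρ = 1.112 kg/m³.
Convert speed: v = 90.4 km/h ÷ 3.6 = 25.11 m/s.
Dynamic pressure q = ½ρv² = ½ × 1.112 × 25.11² = 350.6 Pa.
L = q·S·CL = 350.6 × 1.52 × 0.326 = 174 N

L = 174 N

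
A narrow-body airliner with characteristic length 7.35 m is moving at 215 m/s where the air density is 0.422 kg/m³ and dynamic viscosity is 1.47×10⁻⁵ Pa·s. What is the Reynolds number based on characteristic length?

Re = ρ·v·c/μ = 0.422 × 215 × 7.35 / (1.47×10⁻⁵) = 4.54×10^7

Re = 4.54×10^7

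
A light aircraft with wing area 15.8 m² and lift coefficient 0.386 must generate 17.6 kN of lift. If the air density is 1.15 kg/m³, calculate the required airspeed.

L = ½ρv²S·CL ⇒ v = √(2L/(ρ·S·CL))
v = √(2 × 17600 / (1.15 × 15.8 × 0.386)) = √5019 = 70.8 m/s

v = 70.8 m/s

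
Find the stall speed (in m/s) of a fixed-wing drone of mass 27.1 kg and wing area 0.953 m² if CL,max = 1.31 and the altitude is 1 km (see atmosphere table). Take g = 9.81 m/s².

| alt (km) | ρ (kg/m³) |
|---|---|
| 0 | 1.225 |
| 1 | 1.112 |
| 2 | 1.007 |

V_stall = 19.6 m/s

At 1 km, from the table: ρ = 1.112 kg/m³.
At stall, lift equals weight: L = W = m·g = 27.1 × 9.81 = 265.9 N.
From L = ½ρV²S·CL,max = W: V_stall = √(2W/(ρSCL,max)) = √(2·265.9/(1.112·0.953·1.31))
V_stall = √383 = 19.6 m/s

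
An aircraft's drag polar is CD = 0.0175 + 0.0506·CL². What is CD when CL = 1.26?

CD = 0.0175 + 0.0506 × 1.26² = 0.0175 + 0.08033 = 0.0978

CD = 0.0978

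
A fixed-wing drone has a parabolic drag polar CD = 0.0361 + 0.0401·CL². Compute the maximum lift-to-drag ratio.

For CD = CD0 + K·CL², (L/D)max occurs at CL* = √(CD0/K) and equals 1/(2√(K·CD0)).
(L/D)max = 1/(2√(0.0401 × 0.0361)) = 1/(2 × 0.03805) = 13.1

(L/D)max = 13.1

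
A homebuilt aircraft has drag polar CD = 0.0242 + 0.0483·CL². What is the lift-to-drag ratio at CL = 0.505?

L/D = 13.8

CD = 0.0242 + 0.0483 × 0.505² = 0.03652
L/D = CL/CD = 0.505 / 0.03652 = 13.8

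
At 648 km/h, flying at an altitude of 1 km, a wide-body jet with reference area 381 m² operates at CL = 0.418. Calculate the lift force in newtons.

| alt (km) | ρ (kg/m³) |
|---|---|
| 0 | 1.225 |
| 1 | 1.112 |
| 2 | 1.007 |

L = 2.87×10^6 N

At 1 km, from the table: ρ = 1.112 kg/m³.
Convert speed: v = 648 km/h ÷ 3.6 = 180 m/s.
L = ½ρv²S·CL = ½ × 1.112 × 180² × 381 × 0.418 = 2.87×10^6 N ≈ 2870 kN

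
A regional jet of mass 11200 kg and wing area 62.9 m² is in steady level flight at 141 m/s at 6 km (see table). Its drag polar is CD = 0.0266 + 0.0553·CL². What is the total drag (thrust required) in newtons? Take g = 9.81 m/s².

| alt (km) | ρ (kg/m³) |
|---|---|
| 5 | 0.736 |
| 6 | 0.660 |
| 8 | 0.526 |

D = 12600 N

At 6 km, from the table: ρ = 0.660 kg/m³.
Weight W = mg = 11200 × 9.81 = 1.0987×10^5 N; in level flight L = W.
Dynamic pressure q = 0.5 × 0.66 × 141² = 6561 Pa.
CL = W/(q·S) = 1.0987×10^5 / (6561 × 62.9) = 0.2662.
CD = 0.0266 + 0.0553 × 0.2662² = 0.03052.
D = q·S·CD = 6561 × 62.9 × 0.03052 = 12590 N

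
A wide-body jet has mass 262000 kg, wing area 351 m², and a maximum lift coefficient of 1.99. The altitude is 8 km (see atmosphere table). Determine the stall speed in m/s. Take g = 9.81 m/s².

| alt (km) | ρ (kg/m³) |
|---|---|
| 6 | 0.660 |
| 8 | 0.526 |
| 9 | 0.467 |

At 8 km, from the table: ρ = 0.526 kg/m³.
Stall occurs when L = W at CL,max. W = mg = 262000 × 9.81 = 2.57×10^6 N.
V_stall = √(2W/(ρ·S·CL,max)) = √(2 × 2.57×10^6 / (0.526 × 351 × 1.99))
V_stall = √13990 = 118 m/s

V_stall = 118 m/s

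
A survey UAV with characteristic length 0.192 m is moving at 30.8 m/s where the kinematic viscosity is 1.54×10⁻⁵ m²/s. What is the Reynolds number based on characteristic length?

Re = 3.84×10^5

Re = v·c/ν = 30.8 × 0.192 / (1.54×10⁻⁵) = 3.84×10^5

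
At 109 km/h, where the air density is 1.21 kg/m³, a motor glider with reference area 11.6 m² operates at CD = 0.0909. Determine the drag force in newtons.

D = 585 N

Convert speed: v = 109 km/h ÷ 3.6 = 30.28 m/s.
Dynamic pressure q = ½ρv² = ½ × 1.21 × 30.28² = 554.6 Pa.
D = q·S·CD = 554.6 × 11.6 × 0.0909 = 585 N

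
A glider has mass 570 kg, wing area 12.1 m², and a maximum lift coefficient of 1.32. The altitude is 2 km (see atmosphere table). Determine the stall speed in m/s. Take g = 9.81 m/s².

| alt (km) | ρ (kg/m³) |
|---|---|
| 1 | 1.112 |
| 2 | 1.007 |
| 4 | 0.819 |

At 2 km, from the table: ρ = 1.007 kg/m³.
At stall, lift equals weight: L = W = m·g = 570 × 9.81 = 5592 N.
V_stall = √(2W/(ρ·S·CL,max)) = √(2 × 5592 / (1.007 × 12.1 × 1.32))
V_stall = √695.3 = 26.4 m/s

V_stall = 26.4 m/s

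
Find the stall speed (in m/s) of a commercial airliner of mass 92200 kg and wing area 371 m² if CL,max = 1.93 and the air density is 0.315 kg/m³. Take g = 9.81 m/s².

Weight W = mg = 92200 × 9.81 = 9.045×10^5 N.
From L = ½ρV²S·CL,max = W: V_stall = √(2W/(ρSCL,max)) = √(2·9.045×10^5/(0.315·371·1.93))
V_stall = √8020 = 89.6 m/s

V_stall = 89.6 m/s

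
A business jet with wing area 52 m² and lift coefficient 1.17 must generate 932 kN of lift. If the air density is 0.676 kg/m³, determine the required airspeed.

v = 213 m/s

L = ½ρv²S·CL ⇒ v = √(2L/(ρ·S·CL))
v = √(2 × 9.32×10^5 / (0.676 × 52 × 1.17)) = √45320 = 213 m/s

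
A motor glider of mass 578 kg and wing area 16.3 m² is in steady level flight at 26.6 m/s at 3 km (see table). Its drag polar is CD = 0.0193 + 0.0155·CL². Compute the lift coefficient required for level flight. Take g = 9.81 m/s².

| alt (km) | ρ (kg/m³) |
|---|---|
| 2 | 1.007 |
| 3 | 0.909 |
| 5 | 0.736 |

At 3 km, from the table: ρ = 0.909 kg/m³.
In steady level flight, lift balances weight: W = mg = 578 × 9.81 = 5670.2 N.
Dynamic pressure q = 0.5 × 0.909 × 26.6² = 321.6 Pa.
CL = 2W/(ρv²S) = 2×5670.2/(0.909×26.6²×16.3) = 1.082.

CL = 1.08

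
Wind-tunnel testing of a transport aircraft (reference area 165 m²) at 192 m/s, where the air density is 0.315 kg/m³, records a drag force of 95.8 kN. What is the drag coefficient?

From D = ½ρv²S·CD, rearranging gives CD = 2D/(ρv²S).
CD = 2 × 95800 / (0.315 × 192² × 165) = 0.1

CD = 0.1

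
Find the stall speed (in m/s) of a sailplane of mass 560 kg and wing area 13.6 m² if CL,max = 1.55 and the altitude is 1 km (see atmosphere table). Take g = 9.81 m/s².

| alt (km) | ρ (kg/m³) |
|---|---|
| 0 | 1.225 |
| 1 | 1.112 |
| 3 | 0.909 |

At 1 km, from the table: ρ = 1.112 kg/m³.
Weight W = mg = 560 × 9.81 = 5494 N.
From L = ½ρV²S·CL,max = W: V_stall = √(2W/(ρSCL,max)) = √(2·5494/(1.112·13.6·1.55))
V_stall = √468.7 = 21.6 m/s

V_stall = 21.6 m/s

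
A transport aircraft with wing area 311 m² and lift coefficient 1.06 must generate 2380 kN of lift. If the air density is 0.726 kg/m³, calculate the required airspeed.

L = ½ρv²S·CL ⇒ v = √(2L/(ρ·S·CL))
v = √(2 × 2.38×10^6 / (0.726 × 311 × 1.06)) = √19890 = 141 m/s

v = 141 m/s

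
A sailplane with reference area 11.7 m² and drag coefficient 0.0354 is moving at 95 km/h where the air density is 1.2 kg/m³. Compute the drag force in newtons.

D = 173 N

Convert speed: v = 95 km/h ÷ 3.6 = 26.39 m/s.
D = ½ρv²S·CD = ½ × 1.2 × 26.39² × 11.7 × 0.0354 = 173 N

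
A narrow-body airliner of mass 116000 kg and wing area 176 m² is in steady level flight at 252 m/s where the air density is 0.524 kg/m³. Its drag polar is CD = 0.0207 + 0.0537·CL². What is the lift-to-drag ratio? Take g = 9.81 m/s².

In steady level flight, lift balances weight: W = mg = 116000 × 9.81 = 1.138×10^6 N.
Dynamic pressure q = 0.5 × 0.524 × 252² = 16640 Pa.
Required CL = L/(qS) = 1.138×10^6/(16640·176) = 0.3886.
CD = 0.0207 + 0.0537 × 0.3886² = 0.02881.
L/D = CL/CD = 0.3886 / 0.02881 = 13.5

L/D = 13.5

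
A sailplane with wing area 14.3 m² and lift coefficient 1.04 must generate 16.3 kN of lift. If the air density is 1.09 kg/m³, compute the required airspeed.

v = 44.8 m/s

L = ½ρv²S·CL ⇒ v = √(2L/(ρ·S·CL))
v = √(2 × 16300 / (1.09 × 14.3 × 1.04)) = √2011 = 44.8 m/s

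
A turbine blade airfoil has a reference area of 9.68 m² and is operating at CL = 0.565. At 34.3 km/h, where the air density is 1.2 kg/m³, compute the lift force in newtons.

Convert speed: v = 34.3 km/h ÷ 3.6 = 9.528 m/s.
Dynamic pressure q = ½ρv² = ½ × 1.2 × 9.528² = 54.47 Pa.
L = q·S·CL = 54.47 × 9.68 × 0.565 = 298 N

L = 298 N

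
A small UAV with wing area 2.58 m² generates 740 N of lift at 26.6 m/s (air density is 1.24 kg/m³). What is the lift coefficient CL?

From L = ½ρv²S·CL, rearranging gives CL = 2L/(ρv²S).
CL = 2 × 740 / (1.24 × 26.6² × 2.58) = 0.654

CL = 0.654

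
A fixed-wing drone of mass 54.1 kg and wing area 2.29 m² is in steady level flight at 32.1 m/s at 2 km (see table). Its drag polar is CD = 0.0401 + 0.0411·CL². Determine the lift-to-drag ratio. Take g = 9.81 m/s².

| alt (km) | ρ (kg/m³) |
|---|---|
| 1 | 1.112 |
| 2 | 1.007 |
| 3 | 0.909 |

At 2 km, from the table: ρ = 1.007 kg/m³.
Level flight ⇒ L = W = m·g = 54.1 × 9.81 = 530.72 N.
Dynamic pressure q = 0.5 × 1.007 × 32.1² = 518.8 Pa.
CL = W/(q·S) = 530.72 / (518.8 × 2.29) = 0.4467.
CD = 0.0401 + 0.0411 × 0.4467² = 0.0483.
L/D = CL/CD = 0.4467 / 0.0483 = 9.25

L/D = 9.25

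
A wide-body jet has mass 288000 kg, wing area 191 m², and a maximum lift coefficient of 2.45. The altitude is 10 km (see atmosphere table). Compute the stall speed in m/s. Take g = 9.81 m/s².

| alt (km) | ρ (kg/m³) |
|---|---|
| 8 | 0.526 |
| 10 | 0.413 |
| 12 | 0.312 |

At 10 km, from the table: ρ = 0.413 kg/m³.
At stall, lift equals weight: L = W = m·g = 288000 × 9.81 = 2.825×10^6 N.
From L = ½ρV²S·CL,max = W: V_stall = √(2W/(ρSCL,max)) = √(2·2.825×10^6/(0.413·191·2.45))
V_stall = √29240 = 171 m/s

V_stall = 171 m/s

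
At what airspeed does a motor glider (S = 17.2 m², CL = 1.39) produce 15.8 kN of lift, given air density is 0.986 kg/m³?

v = 36.6 m/s

L = ½ρv²S·CL ⇒ v = √(2L/(ρ·S·CL))
v = √(2 × 15800 / (0.986 × 17.2 × 1.39)) = √1341 = 36.6 m/s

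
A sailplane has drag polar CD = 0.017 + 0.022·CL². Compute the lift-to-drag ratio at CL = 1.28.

CD = 0.017 + 0.022 × 1.28² = 0.05304
L/D = CL/CD = 1.28 / 0.05304 = 24.1

L/D = 24.1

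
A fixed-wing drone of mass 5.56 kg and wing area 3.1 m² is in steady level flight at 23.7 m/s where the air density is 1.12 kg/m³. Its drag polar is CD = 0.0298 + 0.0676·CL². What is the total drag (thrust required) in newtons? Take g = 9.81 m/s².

Weight W = mg = 5.56 × 9.81 = 54.544 N; in level flight L = W.
q = ½ρv² = ½ × 1.12 × 23.7² = 314.5 Pa.
CL = W/(q·S) = 54.544 / (314.5 × 3.1) = 0.05594.
CD = 0.0298 + 0.0676 × 0.05594² = 0.03001.
D = q·S·CD = 314.5 × 3.1 × 0.03001 = 29.26 N

D = 29.3 N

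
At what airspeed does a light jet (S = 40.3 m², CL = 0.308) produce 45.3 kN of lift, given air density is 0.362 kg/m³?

L = ½ρv²S·CL ⇒ v = √(2L/(ρ·S·CL))
v = √(2 × 45300 / (0.362 × 40.3 × 0.308)) = √20160 = 142 m/s

v = 142 m/s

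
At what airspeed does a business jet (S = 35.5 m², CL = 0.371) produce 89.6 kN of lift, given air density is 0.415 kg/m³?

L = ½ρv²S·CL ⇒ v = √(2L/(ρ·S·CL))
v = √(2 × 89600 / (0.415 × 35.5 × 0.371)) = √32790 = 181 m/s

v = 181 m/s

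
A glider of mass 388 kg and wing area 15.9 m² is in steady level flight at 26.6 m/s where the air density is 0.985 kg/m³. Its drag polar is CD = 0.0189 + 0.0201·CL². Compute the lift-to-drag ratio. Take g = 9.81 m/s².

L/D = 24.2

Weight W = mg = 388 × 9.81 = 3806.3 N; in level flight L = W.
q = ½ρv² = ½ × 0.985 × 26.6² = 348.5 Pa.
Required CL = L/(qS) = 3806.3/(348.5·15.9) = 0.687.
CD = 0.0189 + 0.0201 × 0.687² = 0.02839.
L/D = CL/CD = 0.687 / 0.02839 = 24.2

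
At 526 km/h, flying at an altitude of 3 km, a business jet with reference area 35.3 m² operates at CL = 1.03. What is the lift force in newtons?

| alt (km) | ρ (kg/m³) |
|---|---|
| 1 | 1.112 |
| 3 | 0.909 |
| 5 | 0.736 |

At 3 km, from the table: ρ = 0.909 kg/m³.
Convert speed: v = 526 km/h ÷ 3.6 = 146.1 m/s.
Dynamic pressure q = ½ρv² = ½ × 0.909 × 146.1² = 9703 Pa.
L = q·S·CL = 9703 × 35.3 × 1.03 = 3.53×10^5 N ≈ 353 kN

L = 3.53×10^5 N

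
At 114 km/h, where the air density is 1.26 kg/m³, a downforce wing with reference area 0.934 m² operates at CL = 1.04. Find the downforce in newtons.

Convert speed: v = 114 km/h ÷ 3.6 = 31.67 m/s.
L = ½ρv²S·CL = ½ × 1.26 × 31.67² × 0.934 × 1.04 = 614 N

L = 614 N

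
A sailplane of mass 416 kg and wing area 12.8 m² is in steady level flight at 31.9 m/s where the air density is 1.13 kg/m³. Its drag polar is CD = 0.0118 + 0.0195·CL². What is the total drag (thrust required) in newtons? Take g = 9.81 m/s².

In steady level flight, lift balances weight: W = mg = 416 × 9.81 = 4081 N.
q = ½ρv² = ½ × 1.13 × 31.9² = 574.9 Pa.
CL = 2W/(ρv²S) = 2×4081/(1.13×31.9²×12.8) = 0.5545.
CD = 0.0118 + 0.0195 × 0.5545² = 0.0178.
D = q·S·CD = 574.9 × 12.8 × 0.0178 = 131 N

D = 131 N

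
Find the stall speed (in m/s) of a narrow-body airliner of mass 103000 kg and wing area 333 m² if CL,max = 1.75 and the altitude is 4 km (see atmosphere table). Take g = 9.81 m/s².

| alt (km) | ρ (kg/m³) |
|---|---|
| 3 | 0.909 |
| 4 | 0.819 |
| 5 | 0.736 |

V_stall = 65.1 m/s

At 4 km, from the table: ρ = 0.819 kg/m³.
Stall occurs when L = W at CL,max. W = mg = 103000 × 9.81 = 1.01×10^6 N.
From L = ½ρV²S·CL,max = W: V_stall = √(2W/(ρSCL,max)) = √(2·1.01×10^6/(0.819·333·1.75))
V_stall = √4234 = 65.1 m/s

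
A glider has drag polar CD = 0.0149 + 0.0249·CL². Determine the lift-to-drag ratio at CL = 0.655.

L/D = 25.6

CD = 0.0149 + 0.0249 × 0.655² = 0.02558
L/D = CL/CD = 0.655 / 0.02558 = 25.6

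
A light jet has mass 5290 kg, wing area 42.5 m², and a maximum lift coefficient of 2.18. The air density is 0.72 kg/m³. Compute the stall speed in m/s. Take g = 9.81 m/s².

Weight W = mg = 5290 × 9.81 = 51890 N.
V_stall = √(2W/(ρ·S·CL,max)) = √(2 × 51890 / (0.72 × 42.5 × 2.18))
V_stall = √1556 = 39.4 m/s

V_stall = 39.4 m/s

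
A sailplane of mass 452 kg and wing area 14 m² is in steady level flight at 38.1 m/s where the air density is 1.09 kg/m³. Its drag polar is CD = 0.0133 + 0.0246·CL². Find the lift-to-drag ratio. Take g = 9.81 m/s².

Level flight ⇒ L = W = m·g = 452 × 9.81 = 4434.1 N.
q = ½ρv² = ½ × 1.09 × 38.1² = 791.1 Pa.
Required CL = L/(qS) = 4434.1/(791.1·14) = 0.4003.
CD = 0.0133 + 0.0246 × 0.4003² = 0.01724.
L/D = CL/CD = 0.4003 / 0.01724 = 23.2

L/D = 23.2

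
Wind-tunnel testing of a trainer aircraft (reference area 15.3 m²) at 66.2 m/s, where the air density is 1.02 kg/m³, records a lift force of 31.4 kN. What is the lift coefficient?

CL = 0.918

From L = ½ρv²S·CL, rearranging gives CL = 2L/(ρv²S).
CL = 2 × 31400 / (1.02 × 66.2² × 15.3) = 0.918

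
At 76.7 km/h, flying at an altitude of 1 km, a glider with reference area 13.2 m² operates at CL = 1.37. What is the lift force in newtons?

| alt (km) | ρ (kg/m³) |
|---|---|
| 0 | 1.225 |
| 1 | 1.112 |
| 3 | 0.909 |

At 1 km, from the table: ρ = 1.112 kg/m³.
Convert speed: v = 76.7 km/h ÷ 3.6 = 21.31 m/s.
L = ½ρv²S·CL = ½ × 1.112 × 21.31² × 13.2 × 1.37 = 4560 N

L = 4560 N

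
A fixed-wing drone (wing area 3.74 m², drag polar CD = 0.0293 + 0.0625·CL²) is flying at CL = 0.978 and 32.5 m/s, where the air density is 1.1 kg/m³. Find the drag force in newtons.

CD = 0.0293 + 0.0625 × 0.978² = 0.08908
D = ½ρv²S·CD = ½ × 1.1 × 32.5² × 3.74 × 0.08908 = 194 N

D = 194 N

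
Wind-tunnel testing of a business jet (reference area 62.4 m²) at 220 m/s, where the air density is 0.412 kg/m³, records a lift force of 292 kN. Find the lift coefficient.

CL = 0.469

From L = ½ρv²S·CL, rearranging gives CL = 2L/(ρv²S).
CL = 2 × 2.92×10^5 / (0.412 × 220² × 62.4) = 0.469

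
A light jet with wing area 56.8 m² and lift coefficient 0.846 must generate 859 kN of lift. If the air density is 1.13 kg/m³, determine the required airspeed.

L = ½ρv²S·CL ⇒ v = √(2L/(ρ·S·CL))
v = √(2 × 8.59×10^5 / (1.13 × 56.8 × 0.846)) = √31640 = 178 m/s

v = 178 m/s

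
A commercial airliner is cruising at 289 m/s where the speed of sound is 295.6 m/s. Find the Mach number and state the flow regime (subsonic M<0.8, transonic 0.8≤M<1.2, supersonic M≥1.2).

M = v/a = 289 / 295.6 = 0.978
M = 0.978 → transonic.

M = 0.978 (transonic)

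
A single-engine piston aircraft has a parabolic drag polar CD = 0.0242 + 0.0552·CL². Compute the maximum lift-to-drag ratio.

(L/D)max = 13.7

For CD = CD0 + K·CL², (L/D)max occurs at CL* = √(CD0/K) and equals 1/(2√(K·CD0)).
(L/D)max = 1/(2√(0.0552 × 0.0242)) = 1/(2 × 0.03655) = 13.7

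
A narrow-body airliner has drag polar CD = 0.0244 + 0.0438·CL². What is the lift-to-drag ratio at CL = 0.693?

L/D = 15.3

CD = 0.0244 + 0.0438 × 0.693² = 0.04543
L/D = CL/CD = 0.693 / 0.04543 = 15.3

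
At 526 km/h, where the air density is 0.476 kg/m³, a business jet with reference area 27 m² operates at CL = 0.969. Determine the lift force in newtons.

Convert speed: v = 526 km/h ÷ 3.6 = 146.1 m/s.
Dynamic pressure q = ½ρv² = ½ × 0.476 × 146.1² = 5081 Pa.
L = q·S·CL = 5081 × 27 × 0.969 = 1.33×10^5 N ≈ 133 kN

L = 1.33×10^5 N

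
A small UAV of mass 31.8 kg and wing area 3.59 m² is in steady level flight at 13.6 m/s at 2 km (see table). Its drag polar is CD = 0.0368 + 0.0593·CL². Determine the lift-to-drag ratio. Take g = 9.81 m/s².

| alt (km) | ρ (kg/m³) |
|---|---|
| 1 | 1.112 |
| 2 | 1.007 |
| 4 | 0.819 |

At 2 km, from the table: ρ = 1.007 kg/m³.
Level flight ⇒ L = W = m·g = 31.8 × 9.81 = 311.96 N.
q = ½ρv² = ½ × 1.007 × 13.6² = 93.13 Pa.
Required CL = L/(qS) = 311.96/(93.13·3.59) = 0.9331.
CD = 0.0368 + 0.0593 × 0.9331² = 0.08843.
L/D = CL/CD = 0.9331 / 0.08843 = 10.6

L/D = 10.6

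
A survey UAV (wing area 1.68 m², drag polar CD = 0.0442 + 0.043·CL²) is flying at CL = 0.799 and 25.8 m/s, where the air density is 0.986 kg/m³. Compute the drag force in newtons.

D = 39.5 N

CD = 0.0442 + 0.043 × 0.799² = 0.07165
D = ½ρv²S·CD = ½ × 0.986 × 25.8² × 1.68 × 0.07165 = 39.5 N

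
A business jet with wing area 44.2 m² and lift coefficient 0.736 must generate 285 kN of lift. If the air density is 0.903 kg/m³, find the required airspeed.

v = 139 m/s

L = ½ρv²S·CL ⇒ v = √(2L/(ρ·S·CL))
v = √(2 × 2.85×10^5 / (0.903 × 44.2 × 0.736)) = √19400 = 139 m/s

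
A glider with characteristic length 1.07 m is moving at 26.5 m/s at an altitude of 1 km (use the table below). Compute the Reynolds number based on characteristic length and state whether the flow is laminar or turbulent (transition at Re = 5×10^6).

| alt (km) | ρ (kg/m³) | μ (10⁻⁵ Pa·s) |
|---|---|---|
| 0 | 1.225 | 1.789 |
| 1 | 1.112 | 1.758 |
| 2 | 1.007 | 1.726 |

At 1 km, from the table: ρ = 1.112 kg/m³, μ = 1.758×10⁻⁵ Pa·s.
Re = ρ·v·c/μ = 1.112 × 26.5 × 1.07 / (1.758×10⁻⁵) = 1.79×10^6
Since 1.79×10^6 < 5×10^6, the flow is laminar.

Re = 1.79×10^6 (laminar)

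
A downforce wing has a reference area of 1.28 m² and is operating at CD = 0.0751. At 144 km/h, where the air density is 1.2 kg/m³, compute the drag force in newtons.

D = 92.3 N

Convert speed: v = 144 km/h ÷ 3.6 = 40 m/s.
D = ½ρv²S·CD = ½ × 1.2 × 40² × 1.28 × 0.0751 = 92.3 N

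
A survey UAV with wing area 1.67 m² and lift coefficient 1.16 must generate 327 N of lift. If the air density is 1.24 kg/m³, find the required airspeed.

v = 16.5 m/s

L = ½ρv²S·CL ⇒ v = √(2L/(ρ·S·CL))
v = √(2 × 327 / (1.24 × 1.67 × 1.16)) = √272.3 = 16.5 m/s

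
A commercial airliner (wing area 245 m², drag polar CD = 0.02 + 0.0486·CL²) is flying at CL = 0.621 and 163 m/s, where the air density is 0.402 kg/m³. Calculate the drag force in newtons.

CD = 0.02 + 0.0486 × 0.621² = 0.03874
D = ½ρv²S·CD = ½ × 0.402 × 163² × 245 × 0.03874 = 50700 N

D = 50700 N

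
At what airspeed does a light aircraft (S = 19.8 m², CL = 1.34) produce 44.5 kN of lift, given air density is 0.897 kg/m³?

L = ½ρv²S·CL ⇒ v = √(2L/(ρ·S·CL))
v = √(2 × 44500 / (0.897 × 19.8 × 1.34)) = √3740 = 61.2 m/s

v = 61.2 m/s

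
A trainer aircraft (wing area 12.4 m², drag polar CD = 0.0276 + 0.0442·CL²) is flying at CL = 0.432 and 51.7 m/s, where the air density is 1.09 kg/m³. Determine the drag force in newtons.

CD = 0.0276 + 0.0442 × 0.432² = 0.03585
D = ½ρv²S·CD = ½ × 1.09 × 51.7² × 12.4 × 0.03585 = 648 N

D = 648 N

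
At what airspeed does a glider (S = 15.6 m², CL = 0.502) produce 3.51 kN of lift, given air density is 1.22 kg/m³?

L = ½ρv²S·CL ⇒ v = √(2L/(ρ·S·CL))
v = √(2 × 3510 / (1.22 × 15.6 × 0.502)) = √734.8 = 27.1 m/s

v = 27.1 m/s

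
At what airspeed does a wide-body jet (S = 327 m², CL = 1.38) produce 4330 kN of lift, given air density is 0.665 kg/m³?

L = ½ρv²S·CL ⇒ v = √(2L/(ρ·S·CL))
v = √(2 × 4.33×10^6 / (0.665 × 327 × 1.38)) = √28860 = 170 m/s

v = 170 m/s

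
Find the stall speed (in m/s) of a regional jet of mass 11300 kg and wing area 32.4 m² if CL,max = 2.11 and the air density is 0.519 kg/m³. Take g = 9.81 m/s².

V_stall = 79 m/s

Stall occurs when L = W at CL,max. W = mg = 11300 × 9.81 = 1.109×10^5 N.
V_stall = √(2W/(ρ·S·CL,max)) = √(2 × 1.109×10^5 / (0.519 × 32.4 × 2.11))
V_stall = √6249 = 79 m/s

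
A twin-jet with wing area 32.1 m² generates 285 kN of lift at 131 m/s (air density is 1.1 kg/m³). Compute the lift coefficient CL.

From L = ½ρv²S·CL, rearranging gives CL = 2L/(ρv²S).
CL = 2 × 2.85×10^5 / (1.1 × 131² × 32.1) = 0.941

CL = 0.941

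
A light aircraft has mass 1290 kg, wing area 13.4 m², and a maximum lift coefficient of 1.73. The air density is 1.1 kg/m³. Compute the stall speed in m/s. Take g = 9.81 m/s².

V_stall = 31.5 m/s

Stall occurs when L = W at CL,max. W = mg = 1290 × 9.81 = 12650 N.
V_stall = √(2W/(ρ·S·CL,max)) = √(2 × 12650 / (1.1 × 13.4 × 1.73))
V_stall = √992.5 = 31.5 m/s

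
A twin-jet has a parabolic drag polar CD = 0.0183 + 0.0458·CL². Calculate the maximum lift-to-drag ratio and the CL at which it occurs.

For CD = CD0 + K·CL², (L/D)max occurs at CL* = √(CD0/K) and equals 1/(2√(K·CD0)).
(L/D)max = 1/(2√(0.0458 × 0.0183)) = 1/(2 × 0.02895) = 17.3
CL* = √(0.0183/0.0458) = 0.632

(L/D)max = 17.3, at CL = 0.632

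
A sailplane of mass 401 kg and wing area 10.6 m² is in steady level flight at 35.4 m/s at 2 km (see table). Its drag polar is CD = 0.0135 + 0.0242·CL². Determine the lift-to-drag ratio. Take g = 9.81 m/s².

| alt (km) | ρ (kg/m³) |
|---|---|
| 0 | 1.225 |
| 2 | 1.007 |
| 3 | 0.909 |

L/D = 26.9

At 2 km, from the table: ρ = 1.007 kg/m³.
Level flight ⇒ L = W = m·g = 401 × 9.81 = 3933.8 N.
q = ½ρv² = ½ × 1.007 × 35.4² = 631 Pa.
Required CL = L/(qS) = 3933.8/(631·10.6) = 0.5882.
CD = 0.0135 + 0.0242 × 0.5882² = 0.02187.
L/D = CL/CD = 0.5882 / 0.02187 = 26.9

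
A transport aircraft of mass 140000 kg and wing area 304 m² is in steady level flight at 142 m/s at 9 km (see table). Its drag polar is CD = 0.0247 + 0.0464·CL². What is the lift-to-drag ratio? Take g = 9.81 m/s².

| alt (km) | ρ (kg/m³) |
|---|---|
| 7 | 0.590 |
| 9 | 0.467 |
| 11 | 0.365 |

L/D = 14.2

At 9 km, from the table: ρ = 0.467 kg/m³.
In steady level flight, lift balances weight: W = mg = 140000 × 9.81 = 1.3734×10^6 N.
q = ½ρv² = ½ × 0.467 × 142² = 4708 Pa.
Required CL = L/(qS) = 1.3734×10^6/(4708·304) = 0.9595.
CD = 0.0247 + 0.0464 × 0.9595² = 0.06742.
L/D = CL/CD = 0.9595 / 0.06742 = 14.2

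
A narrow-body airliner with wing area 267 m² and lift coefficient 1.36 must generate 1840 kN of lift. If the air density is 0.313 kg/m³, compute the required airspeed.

v = 180 m/s

L = ½ρv²S·CL ⇒ v = √(2L/(ρ·S·CL))
v = √(2 × 1.84×10^6 / (0.313 × 267 × 1.36)) = √32380 = 180 m/s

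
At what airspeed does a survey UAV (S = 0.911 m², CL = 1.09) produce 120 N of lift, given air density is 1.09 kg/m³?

v = 14.9 m/s

L = ½ρv²S·CL ⇒ v = √(2L/(ρ·S·CL))
v = √(2 × 120 / (1.09 × 0.911 × 1.09)) = √221.7 = 14.9 m/s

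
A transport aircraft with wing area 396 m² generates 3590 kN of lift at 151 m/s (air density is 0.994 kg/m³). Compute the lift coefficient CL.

CL = 0.8

From L = ½ρv²S·CL, rearranging gives CL = 2L/(ρv²S).
CL = 2 × 3.59×10^6 / (0.994 × 151² × 396) = 0.8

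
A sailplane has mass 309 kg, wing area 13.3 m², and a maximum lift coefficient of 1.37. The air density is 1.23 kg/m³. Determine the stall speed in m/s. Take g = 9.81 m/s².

V_stall = 16.4 m/s

Stall occurs when L = W at CL,max. W = mg = 309 × 9.81 = 3031 N.
From L = ½ρV²S·CL,max = W: V_stall = √(2W/(ρSCL,max)) = √(2·3031/(1.23·13.3·1.37))
V_stall = √270.5 = 16.4 m/s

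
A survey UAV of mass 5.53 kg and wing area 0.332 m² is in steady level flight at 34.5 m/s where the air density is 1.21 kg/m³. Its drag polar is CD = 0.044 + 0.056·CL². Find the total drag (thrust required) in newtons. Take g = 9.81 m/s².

In steady level flight, lift balances weight: W = mg = 5.53 × 9.81 = 54.249 N.
Dynamic pressure q = 0.5 × 1.21 × 34.5² = 720.1 Pa.
CL = W/(q·S) = 54.249 / (720.1 × 0.332) = 0.2269.
CD = 0.044 + 0.056 × 0.2269² = 0.04688.
D = q·S·CD = 720.1 × 0.332 × 0.04688 = 11.21 N

D = 11.2 N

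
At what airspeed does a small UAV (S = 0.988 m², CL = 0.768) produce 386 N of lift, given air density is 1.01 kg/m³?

L = ½ρv²S·CL ⇒ v = √(2L/(ρ·S·CL))
v = √(2 × 386 / (1.01 × 0.988 × 0.768)) = √1007 = 31.7 m/s

v = 31.7 m/s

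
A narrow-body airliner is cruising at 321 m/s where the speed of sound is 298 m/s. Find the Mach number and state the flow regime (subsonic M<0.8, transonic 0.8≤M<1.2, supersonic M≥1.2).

M = 1.08 (transonic)

M = v/a = 321 / 298 = 1.08
M = 1.08 → transonic.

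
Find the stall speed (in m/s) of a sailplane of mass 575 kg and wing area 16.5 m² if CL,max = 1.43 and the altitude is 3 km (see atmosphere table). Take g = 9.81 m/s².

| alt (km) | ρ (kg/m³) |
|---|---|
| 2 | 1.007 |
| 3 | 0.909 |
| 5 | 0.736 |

At 3 km, from the table: ρ = 0.909 kg/m³.
At stall, lift equals weight: L = W = m·g = 575 × 9.81 = 5641 N.
V_stall = √(2W/(ρ·S·CL,max)) = √(2 × 5641 / (0.909 × 16.5 × 1.43))
V_stall = √526 = 22.9 m/s

V_stall = 22.9 m/s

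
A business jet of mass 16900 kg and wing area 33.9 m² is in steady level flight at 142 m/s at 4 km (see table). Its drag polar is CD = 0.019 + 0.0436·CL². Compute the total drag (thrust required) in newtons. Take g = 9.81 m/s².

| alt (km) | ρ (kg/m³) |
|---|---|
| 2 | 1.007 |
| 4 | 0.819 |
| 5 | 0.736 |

D = 9600 N

At 4 km, from the table: ρ = 0.819 kg/m³.
In steady level flight, lift balances weight: W = mg = 16900 × 9.81 = 1.6579×10^5 N.
q = ½ρv² = ½ × 0.819 × 142² = 8257 Pa.
Required CL = L/(qS) = 1.6579×10^5/(8257·33.9) = 0.5923.
CD = 0.019 + 0.0436 × 0.5923² = 0.03429.
D = q·S·CD = 8257 × 33.9 × 0.03429 = 9600 N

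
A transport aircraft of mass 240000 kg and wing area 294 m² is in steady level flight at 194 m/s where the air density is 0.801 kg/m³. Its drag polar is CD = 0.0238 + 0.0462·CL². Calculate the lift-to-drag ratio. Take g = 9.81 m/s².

In steady level flight, lift balances weight: W = mg = 240000 × 9.81 = 2.3544×10^6 N.
Dynamic pressure q = 0.5 × 0.801 × 194² = 15070 Pa.
Required CL = L/(qS) = 2.3544×10^6/(15070·294) = 0.5313.
CD = 0.0238 + 0.0462 × 0.5313² = 0.03684.
L/D = CL/CD = 0.5313 / 0.03684 = 14.4

L/D = 14.4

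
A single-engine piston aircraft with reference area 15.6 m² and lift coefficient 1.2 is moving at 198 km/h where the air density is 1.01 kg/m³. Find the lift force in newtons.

L = 28600 N

Convert speed: v = 198 km/h ÷ 3.6 = 55 m/s.
Dynamic pressure q = ½ρv² = ½ × 1.01 × 55² = 1528 Pa.
L = q·S·CL = 1528 × 15.6 × 1.2 = 28600 N ≈ 28.6 kN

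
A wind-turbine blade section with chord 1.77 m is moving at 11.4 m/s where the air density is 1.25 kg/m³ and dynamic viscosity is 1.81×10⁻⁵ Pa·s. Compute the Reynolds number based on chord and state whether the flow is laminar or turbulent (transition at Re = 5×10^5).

Re = 1.39×10^6 (turbulent)

Re = ρ·v·c/μ = 1.25 × 11.4 × 1.77 / (1.81×10⁻⁵) = 1.39×10^6
Since 1.39×10^6 > 5×10^5, the flow is turbulent.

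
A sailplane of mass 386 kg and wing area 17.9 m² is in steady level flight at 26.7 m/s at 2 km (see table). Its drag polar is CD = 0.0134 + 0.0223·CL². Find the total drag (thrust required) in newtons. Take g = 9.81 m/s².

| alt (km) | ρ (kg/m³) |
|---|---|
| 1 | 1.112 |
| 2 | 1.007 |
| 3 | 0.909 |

D = 136 N

At 2 km, from the table: ρ = 1.007 kg/m³.
Weight W = mg = 386 × 9.81 = 3786.7 N; in level flight L = W.
q = ½ρv² = ½ × 1.007 × 26.7² = 358.9 Pa.
CL = 2W/(ρv²S) = 2×3786.7/(1.007×26.7²×17.9) = 0.5894.
CD = 0.0134 + 0.0223 × 0.5894² = 0.02115.
D = q·S·CD = 358.9 × 17.9 × 0.02115 = 135.9 N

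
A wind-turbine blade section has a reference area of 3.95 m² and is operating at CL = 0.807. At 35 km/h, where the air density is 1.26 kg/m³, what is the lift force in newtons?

L = 190 N

Convert speed: v = 35 km/h ÷ 3.6 = 9.722 m/s.
L = ½ρv²S·CL = ½ × 1.26 × 9.722² × 3.95 × 0.807 = 190 N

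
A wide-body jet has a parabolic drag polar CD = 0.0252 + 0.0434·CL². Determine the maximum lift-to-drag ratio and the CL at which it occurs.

(L/D)max = 15.1, at CL = 0.762

For CD = CD0 + K·CL², (L/D)max occurs at CL* = √(CD0/K) and equals 1/(2√(K·CD0)).
(L/D)max = 1/(2√(0.0434 × 0.0252)) = 1/(2 × 0.03307) = 15.1
CL* = √(0.0252/0.0434) = 0.762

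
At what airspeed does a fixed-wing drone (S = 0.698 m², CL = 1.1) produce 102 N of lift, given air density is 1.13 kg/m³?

L = ½ρv²S·CL ⇒ v = √(2L/(ρ·S·CL))
v = √(2 × 102 / (1.13 × 0.698 × 1.1)) = √235.1 = 15.3 m/s

v = 15.3 m/s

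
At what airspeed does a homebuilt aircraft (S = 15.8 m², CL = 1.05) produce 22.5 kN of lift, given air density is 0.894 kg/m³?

L = ½ρv²S·CL ⇒ v = √(2L/(ρ·S·CL))
v = √(2 × 22500 / (0.894 × 15.8 × 1.05)) = √3034 = 55.1 m/s

v = 55.1 m/s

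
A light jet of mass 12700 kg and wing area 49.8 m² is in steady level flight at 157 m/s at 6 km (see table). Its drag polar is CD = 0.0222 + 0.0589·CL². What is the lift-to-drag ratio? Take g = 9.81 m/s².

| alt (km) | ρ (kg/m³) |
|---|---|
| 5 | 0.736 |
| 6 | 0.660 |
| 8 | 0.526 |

L/D = 11.1

At 6 km, from the table: ρ = 0.660 kg/m³.
Weight W = mg = 12700 × 9.81 = 1.2459×10^5 N; in level flight L = W.
Dynamic pressure q = 0.5 × 0.66 × 157² = 8134 Pa.
CL = 2W/(ρv²S) = 2×1.2459×10^5/(0.66×157²×49.8) = 0.3076.
CD = 0.0222 + 0.0589 × 0.3076² = 0.02777.
L/D = CL/CD = 0.3076 / 0.02777 = 11.1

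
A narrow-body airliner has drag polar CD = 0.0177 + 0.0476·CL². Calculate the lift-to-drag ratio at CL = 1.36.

CD = 0.0177 + 0.0476 × 1.36² = 0.1057
L/D = CL/CD = 1.36 / 0.1057 = 12.9

L/D = 12.9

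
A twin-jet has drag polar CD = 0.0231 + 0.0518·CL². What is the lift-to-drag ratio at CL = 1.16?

CD = 0.0231 + 0.0518 × 1.16² = 0.0928
L/D = CL/CD = 1.16 / 0.0928 = 12.5

L/D = 12.5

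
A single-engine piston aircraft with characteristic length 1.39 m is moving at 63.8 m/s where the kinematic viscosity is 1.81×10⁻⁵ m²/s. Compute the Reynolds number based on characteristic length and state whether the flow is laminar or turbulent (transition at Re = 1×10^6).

Re = v·c/ν = 63.8 × 1.39 / (1.81×10⁻⁵) = 4.9×10^6
Since 4.9×10^6 > 1×10^6, the flow is turbulent.

Re = 4.9×10^6 (turbulent)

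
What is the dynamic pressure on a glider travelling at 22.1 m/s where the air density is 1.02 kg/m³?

q = ½ρv² = ½ × 1.02 × 22.1² = 249 Pa

q = 249 Pa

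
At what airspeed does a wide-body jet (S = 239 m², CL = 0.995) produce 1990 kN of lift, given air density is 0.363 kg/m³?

v = 215 m/s

L = ½ρv²S·CL ⇒ v = √(2L/(ρ·S·CL))
v = √(2 × 1.99×10^6 / (0.363 × 239 × 0.995)) = √46110 = 215 m/s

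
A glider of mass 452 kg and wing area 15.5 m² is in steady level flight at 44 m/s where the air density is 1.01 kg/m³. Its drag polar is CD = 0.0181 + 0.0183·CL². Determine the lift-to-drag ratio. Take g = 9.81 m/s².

Weight W = mg = 452 × 9.81 = 4434.1 N; in level flight L = W.
q = ½ρv² = ½ × 1.01 × 44² = 977.7 Pa.
CL = W/(q·S) = 4434.1 / (977.7 × 15.5) = 0.2926.
CD = 0.0181 + 0.0183 × 0.2926² = 0.01967.
L/D = CL/CD = 0.2926 / 0.01967 = 14.9

L/D = 14.9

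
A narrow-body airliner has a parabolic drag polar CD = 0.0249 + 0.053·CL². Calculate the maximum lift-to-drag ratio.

(L/D)max = 13.8

For CD = CD0 + K·CL², (L/D)max occurs at CL* = √(CD0/K) and equals 1/(2√(K·CD0)).
(L/D)max = 1/(2√(0.053 × 0.0249)) = 1/(2 × 0.03633) = 13.8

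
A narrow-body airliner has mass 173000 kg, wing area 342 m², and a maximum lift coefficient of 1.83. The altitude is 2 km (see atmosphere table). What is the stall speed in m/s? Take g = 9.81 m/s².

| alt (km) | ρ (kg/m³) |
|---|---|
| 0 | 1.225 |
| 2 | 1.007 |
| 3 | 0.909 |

V_stall = 73.4 m/s

At 2 km, from the table: ρ = 1.007 kg/m³.
Weight W = mg = 173000 × 9.81 = 1.697×10^6 N.
V_stall = √(2W/(ρ·S·CL,max)) = √(2 × 1.697×10^6 / (1.007 × 342 × 1.83))
V_stall = √5386 = 73.4 m/s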